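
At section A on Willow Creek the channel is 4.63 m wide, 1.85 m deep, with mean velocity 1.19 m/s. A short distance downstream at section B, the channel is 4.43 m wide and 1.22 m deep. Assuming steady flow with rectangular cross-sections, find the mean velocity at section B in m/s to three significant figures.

1.89 m/s

Q = A₁V₁ = (4.63×1.85) × 1.19 = 10.19 m³/s
A₂ = 4.43 × 1.22 = 5.405 m²
V₂ = Q/A₂ = 10.19/5.405 = 1.886 m/s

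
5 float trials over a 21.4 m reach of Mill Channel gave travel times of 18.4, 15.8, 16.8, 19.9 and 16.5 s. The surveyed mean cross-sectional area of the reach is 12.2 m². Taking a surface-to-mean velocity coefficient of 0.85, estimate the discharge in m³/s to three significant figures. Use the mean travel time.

t̄ = (18.4 + 15.8 + 16.8 + 19.9 + 16.5) / 5 = 17.48 s
v_surface = L / t̄ = 21.4 / 17.48 = 1.224 m/s
v_mean = 0.85 × 1.224 = 1.041 m/s
Q = A × v_mean = 12.2 × 1.041 = 12.70 m³/s

12.7 m³/s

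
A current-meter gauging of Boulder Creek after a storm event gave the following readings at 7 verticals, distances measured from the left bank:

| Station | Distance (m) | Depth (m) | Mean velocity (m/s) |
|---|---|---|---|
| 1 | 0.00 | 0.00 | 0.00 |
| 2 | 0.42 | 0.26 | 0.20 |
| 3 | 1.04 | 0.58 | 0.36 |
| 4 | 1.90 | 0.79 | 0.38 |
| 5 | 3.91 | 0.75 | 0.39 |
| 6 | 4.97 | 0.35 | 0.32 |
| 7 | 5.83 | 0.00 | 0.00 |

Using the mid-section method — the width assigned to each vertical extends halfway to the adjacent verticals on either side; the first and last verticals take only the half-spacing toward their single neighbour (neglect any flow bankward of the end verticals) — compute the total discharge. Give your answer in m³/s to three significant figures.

1.17 m³/s

w_2 = (1.04 − 0.00)/2 = 0.52 m; q_2 = 0.20 × 0.26 × 0.52 = 0.02704 m³/s
w_3 = (1.90 − 0.42)/2 = 0.74 m; q_3 = 0.36 × 0.58 × 0.74 = 0.1545 m³/s
w_4 = (3.91 − 1.04)/2 = 1.435 m; q_4 = 0.38 × 0.79 × 1.435 = 0.4308 m³/s
w_5 = (4.97 − 1.90)/2 = 1.535 m; q_5 = 0.39 × 0.75 × 1.535 = 0.4490 m³/s
w_6 = (5.83 − 3.91)/2 = 0.96 m; q_6 = 0.32 × 0.35 × 0.96 = 0.1075 m³/s
Stations 1, 7 contribute zero (depth or velocity is 0).
Q = Σ qᵢ = 1.169 m³/s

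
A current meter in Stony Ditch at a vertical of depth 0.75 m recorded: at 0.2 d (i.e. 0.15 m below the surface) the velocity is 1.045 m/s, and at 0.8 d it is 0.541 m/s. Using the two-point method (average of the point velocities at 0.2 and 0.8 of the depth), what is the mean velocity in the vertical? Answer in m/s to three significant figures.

0.793 m/s

v̄ = (1.045 + 0.541) / 2 = 0.7930 m/s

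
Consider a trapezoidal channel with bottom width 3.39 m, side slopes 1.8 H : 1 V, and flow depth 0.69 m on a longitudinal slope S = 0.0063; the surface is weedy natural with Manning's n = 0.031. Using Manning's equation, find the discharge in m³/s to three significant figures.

A = (b + z·y)·y = (3.39 + 1.8×0.69)×0.69 = 3.196 m²
P = b + 2y√(1+z²) = 3.39 + 2×0.69×√(1+1.8²) = 6.232 m
R = A/P = 3.196/6.232 = 0.5129 m
Q = (1/n)·A·R^(2/3)·S^(1/2) = (1/0.031) × 3.196 × 0.5129^(2/3) × 0.0063^(1/2) = 5.243 m³/s

5.24 m³/s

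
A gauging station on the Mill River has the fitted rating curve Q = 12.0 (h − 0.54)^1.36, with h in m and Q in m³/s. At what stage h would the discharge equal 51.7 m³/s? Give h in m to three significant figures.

h − h₀ = (Q/C)^(1/b) = (51.7/12.0)^(1/1.36) = 2.927 m
h = 0.54 + 2.927 = 3.467 m

3.47 m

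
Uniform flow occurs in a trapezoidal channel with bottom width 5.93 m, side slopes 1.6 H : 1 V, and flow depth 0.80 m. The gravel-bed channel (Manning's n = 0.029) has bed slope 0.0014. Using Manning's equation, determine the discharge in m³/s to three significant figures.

5.55 m³/s

A = (b + z·y)·y = (5.93 + 1.6×0.80)×0.80 = 5.768 m²
P = b + 2y√(1+z²) = 5.93 + 2×0.80×√(1+1.6²) = 8.949 m
R = A/P = 5.768/8.949 = 0.6446 m
Q = (1/n)·A·R^(2/3)·S^(1/2) = (1/0.029) × 5.768 × 0.6446^(2/3) × 0.0014^(1/2) = 5.553 m³/s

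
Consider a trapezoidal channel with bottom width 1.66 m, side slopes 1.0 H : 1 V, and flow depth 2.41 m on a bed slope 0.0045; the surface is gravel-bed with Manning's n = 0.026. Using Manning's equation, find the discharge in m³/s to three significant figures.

A = (b + z·y)·y = (1.66 + 1.0×2.41)×2.41 = 9.809 m²
P = b + 2y√(1+z²) = 1.66 + 2×2.41×√(1+1.0²) = 8.477 m
R = A/P = 9.809/8.477 = 1.157 m
Q = (1/n)·A·R^(2/3)·S^(1/2) = (1/0.026) × 9.809 × 1.157^(2/3) × 0.0045^(1/2) = 27.89 m³/s

27.9 m³/s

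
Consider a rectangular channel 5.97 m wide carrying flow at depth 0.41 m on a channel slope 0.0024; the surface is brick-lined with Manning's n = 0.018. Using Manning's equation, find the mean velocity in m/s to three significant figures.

1.38 m/s

A = b·y = 5.97 × 0.41 = 2.448 m²
P = b + 2y = 5.97 + 2×0.41 = 6.790 m
R = A/P = 2.448/6.790 = 0.3605 m
Q = (1/n)·A·R^(2/3)·S^(1/2) = (1/0.018) × 2.448 × 0.3605^(2/3) × 0.0024^(1/2) = 3.374 m³/s
V = Q/A = 3.374/2.448 = 1.379 m/s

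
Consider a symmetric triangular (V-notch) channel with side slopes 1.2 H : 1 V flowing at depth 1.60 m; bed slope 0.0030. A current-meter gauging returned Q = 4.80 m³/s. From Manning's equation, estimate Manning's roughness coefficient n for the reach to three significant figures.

0.0253

A = z·y² = 1.2×1.60² = 3.072 m²
P = 2y√(1+z²) = 2×1.60×√(1+1.2²) = 4.999 m
R = A/P = 3.072/4.999 = 0.6146 m
n = (1/Q)·A·R^(2/3)·S^(1/2) = (1/4.80) × 3.072 × 0.7229 × 0.05477 = 0.02534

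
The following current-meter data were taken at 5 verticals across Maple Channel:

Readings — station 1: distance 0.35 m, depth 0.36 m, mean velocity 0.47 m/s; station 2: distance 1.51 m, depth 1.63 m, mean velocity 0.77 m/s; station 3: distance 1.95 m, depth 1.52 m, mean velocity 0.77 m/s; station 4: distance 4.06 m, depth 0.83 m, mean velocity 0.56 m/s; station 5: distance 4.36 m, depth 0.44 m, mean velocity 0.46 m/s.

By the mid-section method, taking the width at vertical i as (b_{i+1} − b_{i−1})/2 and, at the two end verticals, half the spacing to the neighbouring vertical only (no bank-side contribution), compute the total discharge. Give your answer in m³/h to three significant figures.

w_1 = (1.51 − 0.35)/2 = 0.58 m; q_1 = 0.47 × 0.36 × 0.58 = 0.09814 m³/s
w_2 = (1.95 − 0.35)/2 = 0.8 m; q_2 = 0.77 × 1.63 × 0.8 = 1.004 m³/s
w_3 = (4.06 − 1.51)/2 = 1.275 m; q_3 = 0.77 × 1.52 × 1.275 = 1.492 m³/s
w_4 = (4.36 − 1.95)/2 = 1.205 m; q_4 = 0.56 × 0.83 × 1.205 = 0.5601 m³/s
w_5 = (4.36 − 4.06)/2 = 0.15 m; q_5 = 0.46 × 0.44 × 0.15 = 0.03036 m³/s
Q = Σ qᵢ = 3.185 m³/s
= 3.185 × 3600 = 11470 m³/h

11500 m³/h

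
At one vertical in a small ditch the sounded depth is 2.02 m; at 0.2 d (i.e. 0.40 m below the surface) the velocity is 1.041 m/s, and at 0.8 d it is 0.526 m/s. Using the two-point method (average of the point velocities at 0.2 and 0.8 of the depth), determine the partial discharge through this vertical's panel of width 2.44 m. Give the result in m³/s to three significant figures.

3.86 m³/s

v̄ = (1.041 + 0.526) / 2 = 0.7835 m/s
q = v̄ × d × w = 0.7835 × 2.02 × 2.44 = 3.862 m³/s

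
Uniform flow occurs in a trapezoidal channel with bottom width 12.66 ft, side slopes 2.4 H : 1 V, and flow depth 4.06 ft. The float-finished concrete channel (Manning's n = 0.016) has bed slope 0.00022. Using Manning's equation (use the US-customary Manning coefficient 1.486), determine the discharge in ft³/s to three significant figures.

A = (b + z·y)·y = (12.66 + 2.4×4.06)×4.06 = 90.96 ft²
P = b + 2y√(1+z²) = 12.66 + 2×4.06×√(1+2.4²) = 33.77 ft
R = A/P = 90.96/33.77 = 2.693 ft
Q = (1.486/n)·A·R^(2/3)·S^(1/2) = (1.486/0.016) × 90.96 × 2.693^(2/3) × 0.00022^(1/2) = 242.6 ft³/s

243 ft³/s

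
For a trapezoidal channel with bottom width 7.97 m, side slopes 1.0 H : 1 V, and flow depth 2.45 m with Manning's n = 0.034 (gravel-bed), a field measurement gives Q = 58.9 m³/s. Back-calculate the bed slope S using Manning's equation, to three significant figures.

A = (b + z·y)·y = (7.97 + 1.0×2.45)×2.45 = 25.53 m²
P = b + 2y√(1+z²) = 7.97 + 2×2.45×√(1+1.0²) = 14.90 m
R = A/P = 25.53/14.90 = 1.713 m
S = (Q·n / (1·A·R^(2/3)))² = (58.9×0.034 / (1×25.53×1.432))² = 0.003001

0.00300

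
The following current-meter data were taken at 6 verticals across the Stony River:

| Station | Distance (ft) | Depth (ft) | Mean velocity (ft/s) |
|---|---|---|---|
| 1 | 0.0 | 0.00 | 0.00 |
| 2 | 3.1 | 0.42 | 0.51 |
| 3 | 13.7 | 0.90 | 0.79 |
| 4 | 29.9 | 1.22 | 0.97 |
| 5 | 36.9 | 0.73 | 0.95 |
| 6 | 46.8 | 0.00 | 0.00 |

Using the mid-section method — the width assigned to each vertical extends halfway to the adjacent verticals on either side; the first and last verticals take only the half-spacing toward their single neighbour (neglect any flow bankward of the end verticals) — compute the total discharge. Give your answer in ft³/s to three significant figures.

w_2 = (13.7 − 0.0)/2 = 6.85 ft; q_2 = 0.51 × 0.42 × 6.85 = 1.467 ft³/s
w_3 = (29.9 − 3.1)/2 = 13.4 ft; q_3 = 0.79 × 0.90 × 13.4 = 9.527 ft³/s
w_4 = (36.9 − 13.7)/2 = 11.6 ft; q_4 = 0.97 × 1.22 × 11.6 = 13.73 ft³/s
w_5 = (46.8 − 29.9)/2 = 8.45 ft; q_5 = 0.95 × 0.73 × 8.45 = 5.860 ft³/s
Stations 1, 6 contribute zero (depth or velocity is 0).
Q = Σ qᵢ = 30.58 ft³/s

30.6 ft³/s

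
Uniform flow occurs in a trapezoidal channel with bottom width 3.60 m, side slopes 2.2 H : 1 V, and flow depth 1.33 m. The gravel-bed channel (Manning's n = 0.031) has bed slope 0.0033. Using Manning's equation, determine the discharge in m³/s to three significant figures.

14.6 m³/s

A = (b + z·y)·y = (3.60 + 2.2×1.33)×1.33 = 8.680 m²
P = b + 2y√(1+z²) = 3.60 + 2×1.33×√(1+2.2²) = 10.03 m
R = A/P = 8.680/10.03 = 0.8655 m
Q = (1/n)·A·R^(2/3)·S^(1/2) = (1/0.031) × 8.680 × 0.8655^(2/3) × 0.0033^(1/2) = 14.61 m³/s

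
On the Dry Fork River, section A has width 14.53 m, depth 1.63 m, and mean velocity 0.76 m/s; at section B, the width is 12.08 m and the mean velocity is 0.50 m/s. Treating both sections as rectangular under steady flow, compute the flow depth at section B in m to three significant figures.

2.98 m

Q = A₁V₁ = (14.53×1.63) × 0.76 = 18.00 m³/s
d₂ = Q/(b₂ V₂) = 18.00/(12.08×0.50) = 2.980 m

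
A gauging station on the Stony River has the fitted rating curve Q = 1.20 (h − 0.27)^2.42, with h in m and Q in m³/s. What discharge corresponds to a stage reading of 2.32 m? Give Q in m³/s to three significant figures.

Q = 1.20 × (2.32 − 0.27)^2.42 = 1.20 × 2.05^2.42 = 6.818 m³/s

6.82 m³/s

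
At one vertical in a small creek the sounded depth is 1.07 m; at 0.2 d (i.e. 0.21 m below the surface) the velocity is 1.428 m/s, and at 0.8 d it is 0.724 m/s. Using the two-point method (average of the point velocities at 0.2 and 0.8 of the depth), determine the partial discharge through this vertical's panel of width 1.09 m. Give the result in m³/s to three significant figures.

v̄ = (1.428 + 0.724) / 2 = 1.076 m/s
q = v̄ × d × w = 1.076 × 1.07 × 1.09 = 1.255 m³/s

1.25 m³/s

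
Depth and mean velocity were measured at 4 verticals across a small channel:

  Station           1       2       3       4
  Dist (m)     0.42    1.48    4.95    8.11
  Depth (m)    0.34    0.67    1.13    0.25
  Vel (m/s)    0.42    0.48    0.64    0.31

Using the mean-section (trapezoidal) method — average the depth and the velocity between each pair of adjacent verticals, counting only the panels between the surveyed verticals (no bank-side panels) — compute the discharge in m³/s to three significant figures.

3.03 m³/s

Panel 1-2: Δb = 1.06 m, d̄ = (0.34+0.67)/2 = 0.505, v̄ = (0.42+0.48)/2 = 0.45 → q = 1.06×0.505×0.45 = 0.2409 m³/s
Panel 2-3: Δb = 3.47 m, d̄ = (0.67+1.13)/2 = 0.9, v̄ = (0.48+0.64)/2 = 0.56 → q = 3.47×0.9×0.56 = 1.749 m³/s
Panel 3-4: Δb = 3.16 m, d̄ = (1.13+0.25)/2 = 0.69, v̄ = (0.64+0.31)/2 = 0.475 → q = 3.16×0.69×0.475 = 1.036 m³/s
Q = Σ q = 3.025 m³/s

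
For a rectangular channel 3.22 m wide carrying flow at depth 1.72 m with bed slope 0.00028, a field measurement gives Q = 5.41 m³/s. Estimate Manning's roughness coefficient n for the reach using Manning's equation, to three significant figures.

A = b·y = 3.22 × 1.72 = 5.538 m²
P = b + 2y = 3.22 + 2×1.72 = 6.660 m
R = A/P = 5.538/6.660 = 0.8316 m
n = (1/Q)·A·R^(2/3)·S^(1/2) = (1/5.41) × 5.538 × 0.8843 × 0.01673 = 0.01515

0.0151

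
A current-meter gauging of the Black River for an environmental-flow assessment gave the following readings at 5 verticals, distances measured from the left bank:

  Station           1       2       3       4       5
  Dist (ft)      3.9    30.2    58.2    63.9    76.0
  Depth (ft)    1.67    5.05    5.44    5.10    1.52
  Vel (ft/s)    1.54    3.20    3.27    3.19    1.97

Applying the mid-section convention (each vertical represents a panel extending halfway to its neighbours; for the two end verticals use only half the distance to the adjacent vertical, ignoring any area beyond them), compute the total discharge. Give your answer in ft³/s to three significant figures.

935 ft³/s

w_1 = (30.2 − 3.9)/2 = 13.15 ft; q_1 = 1.54 × 1.67 × 13.15 = 33.82 ft³/s
w_2 = (58.2 − 3.9)/2 = 27.15 ft; q_2 = 3.20 × 5.05 × 27.15 = 438.7 ft³/s
w_3 = (63.9 − 30.2)/2 = 16.85 ft; q_3 = 3.27 × 5.44 × 16.85 = 299.7 ft³/s
w_4 = (76.0 − 58.2)/2 = 8.9 ft; q_4 = 3.19 × 5.10 × 8.9 = 144.8 ft³/s
w_5 = (76.0 − 63.9)/2 = 6.05 ft; q_5 = 1.97 × 1.52 × 6.05 = 18.12 ft³/s
Q = Σ qᵢ = 935.2 ft³/s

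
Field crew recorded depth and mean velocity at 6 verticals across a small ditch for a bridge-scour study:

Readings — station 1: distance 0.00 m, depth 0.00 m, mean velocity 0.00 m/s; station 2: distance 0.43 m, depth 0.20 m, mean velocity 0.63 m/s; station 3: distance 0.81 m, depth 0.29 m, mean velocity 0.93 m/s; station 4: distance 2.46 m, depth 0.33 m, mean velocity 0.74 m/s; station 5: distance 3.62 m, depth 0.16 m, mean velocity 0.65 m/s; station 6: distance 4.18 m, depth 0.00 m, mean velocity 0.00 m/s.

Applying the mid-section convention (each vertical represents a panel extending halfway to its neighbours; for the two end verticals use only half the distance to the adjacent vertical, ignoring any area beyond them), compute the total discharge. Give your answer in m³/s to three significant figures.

0.757 m³/s

w_2 = (0.81 − 0.00)/2 = 0.405 m; q_2 = 0.63 × 0.20 × 0.405 = 0.05103 m³/s
w_3 = (2.46 − 0.43)/2 = 1.015 m; q_3 = 0.93 × 0.29 × 1.015 = 0.2737 m³/s
w_4 = (3.62 − 0.81)/2 = 1.405 m; q_4 = 0.74 × 0.33 × 1.405 = 0.3431 m³/s
w_5 = (4.18 − 2.46)/2 = 0.86 m; q_5 = 0.65 × 0.16 × 0.86 = 0.08944 m³/s
Stations 1, 6 contribute zero (depth or velocity is 0).
Q = Σ qᵢ = 0.7573 m³/s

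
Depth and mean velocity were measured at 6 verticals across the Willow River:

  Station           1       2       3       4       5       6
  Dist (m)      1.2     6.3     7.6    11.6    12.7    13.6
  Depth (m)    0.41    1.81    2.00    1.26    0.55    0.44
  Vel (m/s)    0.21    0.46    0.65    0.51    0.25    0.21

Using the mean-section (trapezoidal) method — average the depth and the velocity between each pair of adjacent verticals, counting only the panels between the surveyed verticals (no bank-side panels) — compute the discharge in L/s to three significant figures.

Panel 1-2: Δb = 5.1 m, d̄ = (0.41+1.81)/2 = 1.11, v̄ = (0.21+0.46)/2 = 0.335 → q = 5.1×1.11×0.335 = 1.896 m³/s
Panel 2-3: Δb = 1.3 m, d̄ = (1.81+2.00)/2 = 1.905, v̄ = (0.46+0.65)/2 = 0.555 → q = 1.3×1.905×0.555 = 1.374 m³/s
Panel 3-4: Δb = 4 m, d̄ = (2.00+1.26)/2 = 1.63, v̄ = (0.65+0.51)/2 = 0.58 → q = 4×1.63×0.58 = 3.782 m³/s
Panel 4-5: Δb = 1.1 m, d̄ = (1.26+0.55)/2 = 0.905, v̄ = (0.51+0.25)/2 = 0.38 → q = 1.1×0.905×0.38 = 0.3783 m³/s
Panel 5-6: Δb = 0.9 m, d̄ = (0.55+0.44)/2 = 0.495, v̄ = (0.25+0.21)/2 = 0.23 → q = 0.9×0.495×0.23 = 0.1025 m³/s
Q = Σ q = 7.533 m³/s
= 7.533 × 1000 = 7533 L/s

7530 L/s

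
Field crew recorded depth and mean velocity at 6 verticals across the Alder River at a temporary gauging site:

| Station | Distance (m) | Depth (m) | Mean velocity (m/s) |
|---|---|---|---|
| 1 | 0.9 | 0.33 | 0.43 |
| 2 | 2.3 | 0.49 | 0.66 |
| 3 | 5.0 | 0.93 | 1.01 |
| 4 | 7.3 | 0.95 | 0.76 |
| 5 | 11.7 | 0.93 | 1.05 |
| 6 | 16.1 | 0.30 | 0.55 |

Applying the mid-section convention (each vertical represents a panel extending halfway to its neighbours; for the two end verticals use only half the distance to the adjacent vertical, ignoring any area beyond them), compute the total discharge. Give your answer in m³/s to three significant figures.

10.2 m³/s

w_1 = (2.3 − 0.9)/2 = 0.7 m; q_1 = 0.43 × 0.33 × 0.7 = 0.09933 m³/s
w_2 = (5.0 − 0.9)/2 = 2.05 m; q_2 = 0.66 × 0.49 × 2.05 = 0.6630 m³/s
w_3 = (7.3 − 2.3)/2 = 2.5 m; q_3 = 1.01 × 0.93 × 2.5 = 2.348 m³/s
w_4 = (11.7 − 5.0)/2 = 3.35 m; q_4 = 0.76 × 0.95 × 3.35 = 2.419 m³/s
w_5 = (16.1 − 7.3)/2 = 4.4 m; q_5 = 1.05 × 0.93 × 4.4 = 4.297 m³/s
w_6 = (16.1 − 11.7)/2 = 2.2 m; q_6 = 0.55 × 0.30 × 2.2 = 0.3630 m³/s
Q = Σ qᵢ = 10.19 m³/s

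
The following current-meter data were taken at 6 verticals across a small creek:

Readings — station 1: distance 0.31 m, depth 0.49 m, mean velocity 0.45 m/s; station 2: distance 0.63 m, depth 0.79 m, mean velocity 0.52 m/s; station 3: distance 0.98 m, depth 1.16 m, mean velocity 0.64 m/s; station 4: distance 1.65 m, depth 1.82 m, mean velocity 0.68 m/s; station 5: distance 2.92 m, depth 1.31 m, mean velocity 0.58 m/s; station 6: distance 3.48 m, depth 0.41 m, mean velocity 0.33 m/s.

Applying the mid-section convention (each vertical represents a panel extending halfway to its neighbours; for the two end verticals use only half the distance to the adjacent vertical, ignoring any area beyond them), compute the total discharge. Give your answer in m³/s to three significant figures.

w_1 = (0.63 − 0.31)/2 = 0.16 m; q_1 = 0.45 × 0.49 × 0.16 = 0.03528 m³/s
w_2 = (0.98 − 0.31)/2 = 0.335 m; q_2 = 0.52 × 0.79 × 0.335 = 0.1376 m³/s
w_3 = (1.65 − 0.63)/2 = 0.51 m; q_3 = 0.64 × 1.16 × 0.51 = 0.3786 m³/s
w_4 = (2.92 − 0.98)/2 = 0.97 m; q_4 = 0.68 × 1.82 × 0.97 = 1.200 m³/s
w_5 = (3.48 − 1.65)/2 = 0.915 m; q_5 = 0.58 × 1.31 × 0.915 = 0.6952 m³/s
w_6 = (3.48 − 2.92)/2 = 0.28 m; q_6 = 0.33 × 0.41 × 0.28 = 0.03788 m³/s
Q = Σ qᵢ = 2.485 m³/s

2.49 m³/s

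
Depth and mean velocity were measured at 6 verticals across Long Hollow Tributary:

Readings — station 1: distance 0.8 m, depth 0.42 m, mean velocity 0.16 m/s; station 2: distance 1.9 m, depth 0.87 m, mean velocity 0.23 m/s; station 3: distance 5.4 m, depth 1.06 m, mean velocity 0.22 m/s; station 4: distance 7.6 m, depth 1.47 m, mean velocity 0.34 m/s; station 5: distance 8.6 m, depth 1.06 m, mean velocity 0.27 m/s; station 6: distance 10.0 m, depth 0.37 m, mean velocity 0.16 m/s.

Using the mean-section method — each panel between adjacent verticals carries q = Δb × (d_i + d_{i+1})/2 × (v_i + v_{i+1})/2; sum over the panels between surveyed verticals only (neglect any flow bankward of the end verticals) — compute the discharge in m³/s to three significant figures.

2.28 m³/s

Panel 1-2: Δb = 1.1 m, d̄ = (0.42+0.87)/2 = 0.645, v̄ = (0.16+0.23)/2 = 0.195 → q = 1.1×0.645×0.195 = 0.1384 m³/s
Panel 2-3: Δb = 3.5 m, d̄ = (0.87+1.06)/2 = 0.965, v̄ = (0.23+0.22)/2 = 0.225 → q = 3.5×0.965×0.225 = 0.7599 m³/s
Panel 3-4: Δb = 2.2 m, d̄ = (1.06+1.47)/2 = 1.265, v̄ = (0.22+0.34)/2 = 0.28 → q = 2.2×1.265×0.28 = 0.7792 m³/s
Panel 4-5: Δb = 1 m, d̄ = (1.47+1.06)/2 = 1.265, v̄ = (0.34+0.27)/2 = 0.305 → q = 1×1.265×0.305 = 0.3858 m³/s
Panel 5-6: Δb = 1.4 m, d̄ = (1.06+0.37)/2 = 0.715, v̄ = (0.27+0.16)/2 = 0.215 → q = 1.4×0.715×0.215 = 0.2152 m³/s
Q = Σ q = 2.279 m³/s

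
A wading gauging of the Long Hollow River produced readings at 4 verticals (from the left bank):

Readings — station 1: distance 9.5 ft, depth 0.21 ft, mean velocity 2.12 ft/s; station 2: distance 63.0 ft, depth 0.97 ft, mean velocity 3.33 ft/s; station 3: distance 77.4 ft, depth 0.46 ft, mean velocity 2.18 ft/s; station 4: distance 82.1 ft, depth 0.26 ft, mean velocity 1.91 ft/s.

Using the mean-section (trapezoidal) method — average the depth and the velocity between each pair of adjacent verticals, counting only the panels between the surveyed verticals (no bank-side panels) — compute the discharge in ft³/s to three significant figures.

118 ft³/s

Panel 1-2: Δb = 53.5 ft, d̄ = (0.21+0.97)/2 = 0.59, v̄ = (2.12+3.33)/2 = 2.725 → q = 53.5×0.59×2.725 = 86.01 ft³/s
Panel 2-3: Δb = 14.4 ft, d̄ = (0.97+0.46)/2 = 0.715, v̄ = (3.33+2.18)/2 = 2.755 → q = 14.4×0.715×2.755 = 28.37 ft³/s
Panel 3-4: Δb = 4.7 ft, d̄ = (0.46+0.26)/2 = 0.36, v̄ = (2.18+1.91)/2 = 2.045 → q = 4.7×0.36×2.045 = 3.460 ft³/s
Q = Σ q = 117.8 ft³/s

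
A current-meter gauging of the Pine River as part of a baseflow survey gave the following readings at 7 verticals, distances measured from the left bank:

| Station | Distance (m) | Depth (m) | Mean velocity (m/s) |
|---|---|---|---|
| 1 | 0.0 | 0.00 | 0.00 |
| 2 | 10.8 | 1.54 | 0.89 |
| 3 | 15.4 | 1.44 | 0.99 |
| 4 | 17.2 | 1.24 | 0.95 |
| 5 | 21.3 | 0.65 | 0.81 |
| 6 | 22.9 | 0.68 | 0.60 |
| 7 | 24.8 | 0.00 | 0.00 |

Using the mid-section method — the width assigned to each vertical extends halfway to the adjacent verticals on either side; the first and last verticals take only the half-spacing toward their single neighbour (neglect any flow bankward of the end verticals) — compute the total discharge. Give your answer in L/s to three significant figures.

w_2 = (15.4 − 0.0)/2 = 7.7 m; q_2 = 0.89 × 1.54 × 7.7 = 10.55 m³/s
w_3 = (17.2 − 10.8)/2 = 3.2 m; q_3 = 0.99 × 1.44 × 3.2 = 4.562 m³/s
w_4 = (21.3 − 15.4)/2 = 2.95 m; q_4 = 0.95 × 1.24 × 2.95 = 3.475 m³/s
w_5 = (22.9 − 17.2)/2 = 2.85 m; q_5 = 0.81 × 0.65 × 2.85 = 1.501 m³/s
w_6 = (24.8 − 21.3)/2 = 1.75 m; q_6 = 0.60 × 0.68 × 1.75 = 0.7140 m³/s
Stations 1, 7 contribute zero (depth or velocity is 0).
Q = Σ qᵢ = 20.81 m³/s
= 20.81 × 1000 = 20810 L/s

20800 L/s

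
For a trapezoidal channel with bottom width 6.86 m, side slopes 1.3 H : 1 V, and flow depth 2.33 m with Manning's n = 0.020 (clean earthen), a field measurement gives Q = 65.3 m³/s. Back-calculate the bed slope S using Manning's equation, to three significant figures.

0.00173

A = (b + z·y)·y = (6.86 + 1.3×2.33)×2.33 = 23.04 m²
P = b + 2y√(1+z²) = 6.86 + 2×2.33×√(1+1.3²) = 14.50 m
R = A/P = 23.04/14.50 = 1.589 m
S = (Q·n / (1·A·R^(2/3)))² = (65.3×0.020 / (1×23.04×1.362))² = 0.001733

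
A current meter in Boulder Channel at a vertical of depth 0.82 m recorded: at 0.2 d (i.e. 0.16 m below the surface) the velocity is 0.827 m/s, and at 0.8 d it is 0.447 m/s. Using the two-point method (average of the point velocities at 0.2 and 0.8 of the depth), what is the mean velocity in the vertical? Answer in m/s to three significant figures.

0.637 m/s

v̄ = (0.827 + 0.447) / 2 = 0.6370 m/s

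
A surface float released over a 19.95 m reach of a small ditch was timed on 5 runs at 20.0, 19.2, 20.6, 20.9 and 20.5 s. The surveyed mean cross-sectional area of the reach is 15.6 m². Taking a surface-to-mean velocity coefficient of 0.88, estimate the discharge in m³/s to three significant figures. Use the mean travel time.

13.5 m³/s

t̄ = (20.0 + 19.2 + 20.6 + 20.9 + 20.5) / 5 = 20.24 s
v_surface = L / t̄ = 19.95 / 20.24 = 0.9857 m/s
v_mean = 0.88 × 0.9857 = 0.8674 m/s
Q = A × v_mean = 15.6 × 0.8674 = 13.53 m³/s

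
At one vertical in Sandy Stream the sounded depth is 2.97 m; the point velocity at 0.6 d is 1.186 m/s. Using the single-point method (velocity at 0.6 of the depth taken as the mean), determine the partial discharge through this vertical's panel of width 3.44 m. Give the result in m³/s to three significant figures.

v̄ = v₀.₆ = 1.186 m/s
q = v̄ × d × w = 1.186 × 2.97 × 3.44 = 12.12 m³/s

12.1 m³/s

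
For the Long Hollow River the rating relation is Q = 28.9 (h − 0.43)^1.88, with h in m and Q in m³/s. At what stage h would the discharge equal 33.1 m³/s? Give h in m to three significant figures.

1.50 m

h − h₀ = (Q/C)^(1/b) = (33.1/28.9)^(1/1.88) = 1.075 m
h = 0.43 + 1.075 = 1.505 m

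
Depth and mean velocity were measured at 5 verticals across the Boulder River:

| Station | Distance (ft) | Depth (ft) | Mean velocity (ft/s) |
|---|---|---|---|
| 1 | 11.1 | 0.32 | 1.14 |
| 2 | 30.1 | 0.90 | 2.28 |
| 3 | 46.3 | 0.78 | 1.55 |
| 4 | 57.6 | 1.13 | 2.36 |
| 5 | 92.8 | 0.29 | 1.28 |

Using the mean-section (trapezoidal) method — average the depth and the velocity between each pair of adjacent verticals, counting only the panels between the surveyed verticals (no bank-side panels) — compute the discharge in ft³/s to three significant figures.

112 ft³/s

Panel 1-2: Δb = 19 ft, d̄ = (0.32+0.90)/2 = 0.61, v̄ = (1.14+2.28)/2 = 1.71 → q = 19×0.61×1.71 = 19.82 ft³/s
Panel 2-3: Δb = 16.2 ft, d̄ = (0.90+0.78)/2 = 0.84, v̄ = (2.28+1.55)/2 = 1.915 → q = 16.2×0.84×1.915 = 26.06 ft³/s
Panel 3-4: Δb = 11.3 ft, d̄ = (0.78+1.13)/2 = 0.955, v̄ = (1.55+2.36)/2 = 1.955 → q = 11.3×0.955×1.955 = 21.10 ft³/s
Panel 4-5: Δb = 35.2 ft, d̄ = (1.13+0.29)/2 = 0.71, v̄ = (2.36+1.28)/2 = 1.82 → q = 35.2×0.71×1.82 = 45.49 ft³/s
Q = Σ q = 112.5 ft³/s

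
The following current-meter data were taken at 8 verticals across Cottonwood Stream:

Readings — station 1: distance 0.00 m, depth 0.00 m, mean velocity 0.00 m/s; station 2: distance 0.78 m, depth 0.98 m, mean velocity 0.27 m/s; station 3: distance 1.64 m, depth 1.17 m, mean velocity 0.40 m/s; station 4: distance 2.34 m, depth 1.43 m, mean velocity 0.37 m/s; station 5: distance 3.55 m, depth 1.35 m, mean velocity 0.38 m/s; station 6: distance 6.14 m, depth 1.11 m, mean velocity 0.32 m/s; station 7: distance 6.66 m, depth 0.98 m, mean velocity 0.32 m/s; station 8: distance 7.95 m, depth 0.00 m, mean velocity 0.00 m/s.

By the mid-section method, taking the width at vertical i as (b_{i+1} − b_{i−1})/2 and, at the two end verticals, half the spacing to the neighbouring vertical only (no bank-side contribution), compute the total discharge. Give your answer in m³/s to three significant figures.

2.90 m³/s

w_2 = (1.64 − 0.00)/2 = 0.82 m; q_2 = 0.27 × 0.98 × 0.82 = 0.2170 m³/s
w_3 = (2.34 − 0.78)/2 = 0.78 m; q_3 = 0.40 × 1.17 × 0.78 = 0.3650 m³/s
w_4 = (3.55 − 1.64)/2 = 0.955 m; q_4 = 0.37 × 1.43 × 0.955 = 0.5053 m³/s
w_5 = (6.14 − 2.34)/2 = 1.9 m; q_5 = 0.38 × 1.35 × 1.9 = 0.9747 m³/s
w_6 = (6.66 − 3.55)/2 = 1.555 m; q_6 = 0.32 × 1.11 × 1.555 = 0.5523 m³/s
w_7 = (7.95 − 6.14)/2 = 0.905 m; q_7 = 0.32 × 0.98 × 0.905 = 0.2838 m³/s
Stations 1, 8 contribute zero (depth or velocity is 0).
Q = Σ qᵢ = 2.898 m³/s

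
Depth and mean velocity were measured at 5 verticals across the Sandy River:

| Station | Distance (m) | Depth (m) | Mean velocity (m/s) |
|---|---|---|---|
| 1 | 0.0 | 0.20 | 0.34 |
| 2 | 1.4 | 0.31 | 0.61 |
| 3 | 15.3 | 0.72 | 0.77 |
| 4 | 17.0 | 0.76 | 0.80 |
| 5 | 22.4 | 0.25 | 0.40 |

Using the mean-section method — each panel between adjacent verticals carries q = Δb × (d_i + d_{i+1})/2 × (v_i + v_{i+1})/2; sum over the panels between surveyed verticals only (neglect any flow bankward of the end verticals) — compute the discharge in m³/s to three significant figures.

Panel 1-2: Δb = 1.4 m, d̄ = (0.20+0.31)/2 = 0.255, v̄ = (0.34+0.61)/2 = 0.475 → q = 1.4×0.255×0.475 = 0.1696 m³/s
Panel 2-3: Δb = 13.9 m, d̄ = (0.31+0.72)/2 = 0.515, v̄ = (0.61+0.77)/2 = 0.69 → q = 13.9×0.515×0.69 = 4.939 m³/s
Panel 3-4: Δb = 1.7 m, d̄ = (0.72+0.76)/2 = 0.74, v̄ = (0.77+0.80)/2 = 0.785 → q = 1.7×0.74×0.785 = 0.9875 m³/s
Panel 4-5: Δb = 5.4 m, d̄ = (0.76+0.25)/2 = 0.505, v̄ = (0.80+0.40)/2 = 0.6 → q = 5.4×0.505×0.6 = 1.636 m³/s
Q = Σ q = 7.733 m³/s

7.73 m³/s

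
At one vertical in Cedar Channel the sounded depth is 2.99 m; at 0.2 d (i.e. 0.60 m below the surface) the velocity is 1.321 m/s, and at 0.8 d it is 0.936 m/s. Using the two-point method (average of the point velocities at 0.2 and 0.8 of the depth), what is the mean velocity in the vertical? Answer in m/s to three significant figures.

1.13 m/s

v̄ = (1.321 + 0.936) / 2 = 1.129 m/s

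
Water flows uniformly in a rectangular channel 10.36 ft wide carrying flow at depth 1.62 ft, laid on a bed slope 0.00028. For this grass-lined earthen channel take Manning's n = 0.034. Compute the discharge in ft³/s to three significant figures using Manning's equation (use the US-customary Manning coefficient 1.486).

14.1 ft³/s

A = b·y = 10.36 × 1.62 = 16.78 ft²
P = b + 2y = 10.36 + 2×1.62 = 13.60 ft
R = A/P = 16.78/13.60 = 1.234 ft
Q = (1.486/n)·A·R^(2/3)·S^(1/2) = (1.486/0.034) × 16.78 × 1.234^(2/3) × 0.00028^(1/2) = 14.12 ft³/s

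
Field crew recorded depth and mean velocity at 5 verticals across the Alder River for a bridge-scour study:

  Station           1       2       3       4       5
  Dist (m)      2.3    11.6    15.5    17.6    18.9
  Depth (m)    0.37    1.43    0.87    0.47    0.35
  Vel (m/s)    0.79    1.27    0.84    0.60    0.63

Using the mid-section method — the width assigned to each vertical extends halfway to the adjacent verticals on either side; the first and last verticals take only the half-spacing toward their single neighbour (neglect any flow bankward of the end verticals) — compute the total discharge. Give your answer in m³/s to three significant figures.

16.2 m³/s

w_1 = (11.6 − 2.3)/2 = 4.65 m; q_1 = 0.79 × 0.37 × 4.65 = 1.359 m³/s
w_2 = (15.5 − 2.3)/2 = 6.6 m; q_2 = 1.27 × 1.43 × 6.6 = 11.99 m³/s
w_3 = (17.6 − 11.6)/2 = 3 m; q_3 = 0.84 × 0.87 × 3 = 2.192 m³/s
w_4 = (18.9 − 15.5)/2 = 1.7 m; q_4 = 0.60 × 0.47 × 1.7 = 0.4794 m³/s
w_5 = (18.9 − 17.6)/2 = 0.65 m; q_5 = 0.63 × 0.35 × 0.65 = 0.1433 m³/s
Q = Σ qᵢ = 16.16 m³/s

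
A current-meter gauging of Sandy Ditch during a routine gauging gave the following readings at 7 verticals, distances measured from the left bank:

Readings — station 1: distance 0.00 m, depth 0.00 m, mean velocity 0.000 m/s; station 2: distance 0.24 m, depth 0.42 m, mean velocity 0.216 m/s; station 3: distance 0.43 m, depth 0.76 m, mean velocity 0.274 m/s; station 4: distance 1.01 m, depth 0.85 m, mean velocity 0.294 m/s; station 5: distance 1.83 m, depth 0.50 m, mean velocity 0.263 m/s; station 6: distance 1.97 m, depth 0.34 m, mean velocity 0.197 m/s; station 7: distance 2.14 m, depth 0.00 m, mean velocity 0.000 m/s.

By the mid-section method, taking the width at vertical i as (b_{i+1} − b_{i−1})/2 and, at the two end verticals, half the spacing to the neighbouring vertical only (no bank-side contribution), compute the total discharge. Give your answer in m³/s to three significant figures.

w_2 = (0.43 − 0.00)/2 = 0.215 m; q_2 = 0.216 × 0.42 × 0.215 = 0.01950 m³/s
w_3 = (1.01 − 0.24)/2 = 0.385 m; q_3 = 0.274 × 0.76 × 0.385 = 0.08017 m³/s
w_4 = (1.83 − 0.43)/2 = 0.7 m; q_4 = 0.294 × 0.85 × 0.7 = 0.1749 m³/s
w_5 = (1.97 − 1.01)/2 = 0.48 m; q_5 = 0.263 × 0.50 × 0.48 = 0.06312 m³/s
w_6 = (2.14 − 1.83)/2 = 0.155 m; q_6 = 0.197 × 0.34 × 0.155 = 0.01038 m³/s
Stations 1, 7 contribute zero (depth or velocity is 0).
Q = Σ qᵢ = 0.3481 m³/s

0.348 m³/s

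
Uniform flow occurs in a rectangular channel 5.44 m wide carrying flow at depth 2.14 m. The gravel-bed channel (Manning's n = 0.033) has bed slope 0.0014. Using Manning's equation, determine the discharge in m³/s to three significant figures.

A = b·y = 5.44 × 2.14 = 11.64 m²
P = b + 2y = 5.44 + 2×2.14 = 9.720 m
R = A/P = 11.64/9.720 = 1.198 m
Q = (1/n)·A·R^(2/3)·S^(1/2) = (1/0.033) × 11.64 × 1.198^(2/3) × 0.0014^(1/2) = 14.89 m³/s

14.9 m³/s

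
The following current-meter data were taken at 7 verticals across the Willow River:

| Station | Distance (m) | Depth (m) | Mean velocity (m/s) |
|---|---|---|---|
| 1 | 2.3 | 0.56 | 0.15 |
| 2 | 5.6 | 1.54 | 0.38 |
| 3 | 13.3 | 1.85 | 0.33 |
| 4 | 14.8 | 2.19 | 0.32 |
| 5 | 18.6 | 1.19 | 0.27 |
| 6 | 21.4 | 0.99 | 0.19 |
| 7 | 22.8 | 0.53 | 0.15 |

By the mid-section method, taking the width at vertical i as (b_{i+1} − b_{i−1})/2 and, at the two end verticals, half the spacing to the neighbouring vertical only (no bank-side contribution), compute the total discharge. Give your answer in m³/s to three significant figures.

9.53 m³/s

w_1 = (5.6 − 2.3)/2 = 1.65 m; q_1 = 0.15 × 0.56 × 1.65 = 0.1386 m³/s
w_2 = (13.3 − 2.3)/2 = 5.5 m; q_2 = 0.38 × 1.54 × 5.5 = 3.219 m³/s
w_3 = (14.8 − 5.6)/2 = 4.6 m; q_3 = 0.33 × 1.85 × 4.6 = 2.808 m³/s
w_4 = (18.6 − 13.3)/2 = 2.65 m; q_4 = 0.32 × 2.19 × 2.65 = 1.857 m³/s
w_5 = (21.4 − 14.8)/2 = 3.3 m; q_5 = 0.27 × 1.19 × 3.3 = 1.060 m³/s
w_6 = (22.8 − 18.6)/2 = 2.1 m; q_6 = 0.19 × 0.99 × 2.1 = 0.3950 m³/s
w_7 = (22.8 − 21.4)/2 = 0.7 m; q_7 = 0.15 × 0.53 × 0.7 = 0.05565 m³/s
Q = Σ qᵢ = 9.534 m³/s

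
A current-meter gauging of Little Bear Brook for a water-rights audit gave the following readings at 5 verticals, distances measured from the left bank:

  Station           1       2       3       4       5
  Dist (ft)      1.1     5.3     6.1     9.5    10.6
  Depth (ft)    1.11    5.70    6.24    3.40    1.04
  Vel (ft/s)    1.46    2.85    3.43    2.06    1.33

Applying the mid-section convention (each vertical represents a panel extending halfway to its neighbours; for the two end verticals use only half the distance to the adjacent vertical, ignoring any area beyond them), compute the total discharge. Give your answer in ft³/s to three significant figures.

105 ft³/s

w_1 = (5.3 − 1.1)/2 = 2.1 ft; q_1 = 1.46 × 1.11 × 2.1 = 3.403 ft³/s
w_2 = (6.1 − 1.1)/2 = 2.5 ft; q_2 = 2.85 × 5.70 × 2.5 = 40.61 ft³/s
w_3 = (9.5 − 5.3)/2 = 2.1 ft; q_3 = 3.43 × 6.24 × 2.1 = 44.95 ft³/s
w_4 = (10.6 − 6.1)/2 = 2.25 ft; q_4 = 2.06 × 3.40 × 2.25 = 15.76 ft³/s
w_5 = (10.6 − 9.5)/2 = 0.55 ft; q_5 = 1.33 × 1.04 × 0.55 = 0.7608 ft³/s
Q = Σ qᵢ = 105.5 ft³/s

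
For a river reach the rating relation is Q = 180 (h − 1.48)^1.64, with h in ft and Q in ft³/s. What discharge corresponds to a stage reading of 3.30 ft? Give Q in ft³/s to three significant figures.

481 ft³/s

Q = 180 × (3.30 − 1.48)^1.64 = 180 × 1.82^1.64 = 480.6 ft³/s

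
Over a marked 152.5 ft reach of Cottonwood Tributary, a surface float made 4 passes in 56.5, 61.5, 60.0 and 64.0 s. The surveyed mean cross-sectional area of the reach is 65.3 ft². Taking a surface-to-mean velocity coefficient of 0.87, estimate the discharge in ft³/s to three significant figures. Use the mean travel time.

143 ft³/s

t̄ = (56.5 + 61.5 + 60.0 + 64.0) / 4 = 60.5 s
v_surface = L / t̄ = 152.5 / 60.5 = 2.521 ft/s
v_mean = 0.87 × 2.521 = 2.193 ft/s
Q = A × v_mean = 65.3 × 2.193 = 143.2 ft³/s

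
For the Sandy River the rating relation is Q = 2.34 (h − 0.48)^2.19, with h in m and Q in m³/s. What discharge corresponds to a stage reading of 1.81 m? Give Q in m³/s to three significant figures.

Q = 2.34 × (1.81 − 0.48)^2.19 = 2.34 × 1.33^2.19 = 4.370 m³/s

4.37 m³/s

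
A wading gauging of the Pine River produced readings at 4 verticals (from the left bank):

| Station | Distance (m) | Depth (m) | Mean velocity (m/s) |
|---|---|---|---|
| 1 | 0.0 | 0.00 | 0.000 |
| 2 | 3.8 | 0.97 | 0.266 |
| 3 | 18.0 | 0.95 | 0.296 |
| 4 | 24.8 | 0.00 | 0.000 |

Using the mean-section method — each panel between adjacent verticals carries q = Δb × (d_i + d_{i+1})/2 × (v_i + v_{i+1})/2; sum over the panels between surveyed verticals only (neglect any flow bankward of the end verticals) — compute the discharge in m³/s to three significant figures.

4.55 m³/s

Panel 1-2: Δb = 3.8 m, d̄ = (0.00+0.97)/2 = 0.485, v̄ = (0.000+0.266)/2 = 0.133 → q = 3.8×0.485×0.133 = 0.2451 m³/s
Panel 2-3: Δb = 14.2 m, d̄ = (0.97+0.95)/2 = 0.96, v̄ = (0.266+0.296)/2 = 0.281 → q = 14.2×0.96×0.281 = 3.831 m³/s
Panel 3-4: Δb = 6.8 m, d̄ = (0.95+0.00)/2 = 0.475, v̄ = (0.296+0.000)/2 = 0.148 → q = 6.8×0.475×0.148 = 0.4780 m³/s
Q = Σ q = 4.554 m³/s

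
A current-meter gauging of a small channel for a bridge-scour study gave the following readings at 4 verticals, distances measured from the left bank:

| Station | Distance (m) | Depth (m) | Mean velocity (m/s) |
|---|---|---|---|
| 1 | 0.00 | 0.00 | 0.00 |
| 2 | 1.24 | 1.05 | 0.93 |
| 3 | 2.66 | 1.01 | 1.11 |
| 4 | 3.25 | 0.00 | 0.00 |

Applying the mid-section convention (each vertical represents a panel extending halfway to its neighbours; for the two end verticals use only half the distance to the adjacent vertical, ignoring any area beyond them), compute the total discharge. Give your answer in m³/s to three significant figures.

w_2 = (2.66 − 0.00)/2 = 1.33 m; q_2 = 0.93 × 1.05 × 1.33 = 1.299 m³/s
w_3 = (3.25 − 1.24)/2 = 1.005 m; q_3 = 1.11 × 1.01 × 1.005 = 1.127 m³/s
Stations 1, 4 contribute zero (depth or velocity is 0).
Q = Σ qᵢ = 2.425 m³/s

2.43 m³/s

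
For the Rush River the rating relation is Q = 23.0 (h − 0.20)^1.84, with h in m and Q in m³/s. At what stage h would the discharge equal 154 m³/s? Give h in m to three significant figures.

3.01 m

h − h₀ = (Q/C)^(1/b) = (154/23.0)^(1/1.84) = 2.811 m
h = 0.20 + 2.811 = 3.011 m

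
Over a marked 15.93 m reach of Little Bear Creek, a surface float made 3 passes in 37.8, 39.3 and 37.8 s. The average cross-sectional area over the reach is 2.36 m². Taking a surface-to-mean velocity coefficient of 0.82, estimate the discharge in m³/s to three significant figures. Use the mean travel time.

0.805 m³/s

t̄ = (37.8 + 39.3 + 37.8) / 3 = 38.3 s
v_surface = L / t̄ = 15.93 / 38.3 = 0.4159 m/s
v_mean = 0.82 × 0.4159 = 0.3411 m/s
Q = A × v_mean = 2.36 × 0.3411 = 0.8049 m³/s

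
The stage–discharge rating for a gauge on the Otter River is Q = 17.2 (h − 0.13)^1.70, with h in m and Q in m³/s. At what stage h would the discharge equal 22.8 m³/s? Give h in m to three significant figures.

h − h₀ = (Q/C)^(1/b) = (22.8/17.2)^(1/1.70) = 1.180 m
h = 0.13 + 1.180 = 1.310 m

1.31 m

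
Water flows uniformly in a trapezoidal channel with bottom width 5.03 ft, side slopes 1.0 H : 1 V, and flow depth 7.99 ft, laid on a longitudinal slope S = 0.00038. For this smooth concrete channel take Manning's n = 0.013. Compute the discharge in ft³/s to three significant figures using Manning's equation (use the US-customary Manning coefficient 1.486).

A = (b + z·y)·y = (5.03 + 1.0×7.99)×7.99 = 104.0 ft²
P = b + 2y√(1+z²) = 5.03 + 2×7.99×√(1+1.0²) = 27.63 ft
R = A/P = 104.0/27.63 = 3.765 ft
Q = (1.486/n)·A·R^(2/3)·S^(1/2) = (1.486/0.013) × 104.0 × 3.765^(2/3) × 0.00038^(1/2) = 561.0 ft³/s

561 ft³/s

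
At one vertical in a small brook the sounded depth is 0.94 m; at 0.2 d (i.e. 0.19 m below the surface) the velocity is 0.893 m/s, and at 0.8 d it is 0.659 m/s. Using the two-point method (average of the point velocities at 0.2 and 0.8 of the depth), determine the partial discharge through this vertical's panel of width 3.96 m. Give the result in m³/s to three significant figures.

v̄ = (0.893 + 0.659) / 2 = 0.7760 m/s
q = v̄ × d × w = 0.7760 × 0.94 × 3.96 = 2.889 m³/s

2.89 m³/s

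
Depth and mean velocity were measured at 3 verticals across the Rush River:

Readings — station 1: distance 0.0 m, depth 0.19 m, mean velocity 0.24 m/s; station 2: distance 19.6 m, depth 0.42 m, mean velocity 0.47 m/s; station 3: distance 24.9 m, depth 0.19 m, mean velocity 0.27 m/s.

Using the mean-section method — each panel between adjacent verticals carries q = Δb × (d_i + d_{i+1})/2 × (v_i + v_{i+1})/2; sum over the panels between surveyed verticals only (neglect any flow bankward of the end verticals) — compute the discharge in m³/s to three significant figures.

Panel 1-2: Δb = 19.6 m, d̄ = (0.19+0.42)/2 = 0.305, v̄ = (0.24+0.47)/2 = 0.355 → q = 19.6×0.305×0.355 = 2.122 m³/s
Panel 2-3: Δb = 5.3 m, d̄ = (0.42+0.19)/2 = 0.305, v̄ = (0.47+0.27)/2 = 0.37 → q = 5.3×0.305×0.37 = 0.5981 m³/s
Q = Σ q = 2.720 m³/s

2.72 m³/s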